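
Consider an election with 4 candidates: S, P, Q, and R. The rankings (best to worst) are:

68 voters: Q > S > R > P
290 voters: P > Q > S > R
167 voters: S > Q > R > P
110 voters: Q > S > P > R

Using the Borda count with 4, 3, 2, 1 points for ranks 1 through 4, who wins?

Q

S: 68·3 + 290·2 + 167·4 + 110·3 = 1782
P: 68·1 + 290·4 + 167·1 + 110·2 = 1615
Q: 68·4 + 290·3 + 167·3 + 110·4 = 2083
R: 68·2 + 290·1 + 167·2 + 110·1 = 870
Q has the highest Borda score (2083).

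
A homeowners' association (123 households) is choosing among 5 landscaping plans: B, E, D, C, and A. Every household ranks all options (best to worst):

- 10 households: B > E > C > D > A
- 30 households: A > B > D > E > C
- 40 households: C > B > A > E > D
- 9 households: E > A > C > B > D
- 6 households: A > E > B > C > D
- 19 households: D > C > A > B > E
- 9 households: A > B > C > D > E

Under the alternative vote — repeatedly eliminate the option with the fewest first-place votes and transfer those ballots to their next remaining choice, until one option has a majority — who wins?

C

Round 1: B 10, E 9, D 19, C 40, A 45. Eliminate E.
Round 2: B 10, D 19, C 40, A 54. Eliminate B.
Round 3: D 19, C 50, A 54. Eliminate D.
Round 4: C 69, A 54. C has a majority.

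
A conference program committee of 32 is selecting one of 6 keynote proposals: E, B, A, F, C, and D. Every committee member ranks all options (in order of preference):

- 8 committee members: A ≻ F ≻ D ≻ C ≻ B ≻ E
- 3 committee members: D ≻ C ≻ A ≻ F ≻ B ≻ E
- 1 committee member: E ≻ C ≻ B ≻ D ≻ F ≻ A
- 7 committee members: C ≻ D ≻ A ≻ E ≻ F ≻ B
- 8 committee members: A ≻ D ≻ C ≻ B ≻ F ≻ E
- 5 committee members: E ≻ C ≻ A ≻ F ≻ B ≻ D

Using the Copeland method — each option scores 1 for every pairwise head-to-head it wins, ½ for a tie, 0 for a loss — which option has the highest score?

A

E: loses to B, A, F, C, and D → score 0.
B: beats E; loses to A, F, C, and D → score 1.
A: beats E, B, F, and D; ties C → score 4.5.
F: beats E and B; loses to A, C, and D → score 2.
C: beats E, B, and F; ties A; loses to D → score 3.5.
D: beats E, B, F, and C; loses to A → score 4.
A has the best pairwise record.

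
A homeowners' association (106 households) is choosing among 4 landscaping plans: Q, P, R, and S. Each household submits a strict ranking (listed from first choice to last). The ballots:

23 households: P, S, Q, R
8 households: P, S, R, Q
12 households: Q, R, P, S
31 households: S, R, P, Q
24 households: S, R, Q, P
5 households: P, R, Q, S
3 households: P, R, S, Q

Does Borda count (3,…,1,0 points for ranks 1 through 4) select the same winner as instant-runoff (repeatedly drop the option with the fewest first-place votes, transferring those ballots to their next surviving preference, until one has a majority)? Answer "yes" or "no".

Borda — scores: Q 88, P 160, R 158, S 230. Winner: S.
Instant-runoff — R1 Q 12, P 39, R 0, S 55 (S winner). Winner: S.
The two methods agree.

yes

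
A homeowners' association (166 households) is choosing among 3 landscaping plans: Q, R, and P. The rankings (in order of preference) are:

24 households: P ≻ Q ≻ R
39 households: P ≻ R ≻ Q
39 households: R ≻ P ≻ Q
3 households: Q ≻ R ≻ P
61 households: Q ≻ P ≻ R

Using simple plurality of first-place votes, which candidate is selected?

First-place votes: Q 64, R 39, P 63.
Q has the most first-place votes.

Q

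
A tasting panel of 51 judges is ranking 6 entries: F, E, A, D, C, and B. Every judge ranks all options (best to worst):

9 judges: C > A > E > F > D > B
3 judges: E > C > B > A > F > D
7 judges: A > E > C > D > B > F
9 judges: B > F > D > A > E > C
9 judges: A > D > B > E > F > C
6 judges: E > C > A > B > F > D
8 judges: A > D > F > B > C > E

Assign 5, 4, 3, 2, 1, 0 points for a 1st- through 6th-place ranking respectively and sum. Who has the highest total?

A

F: 9·2 + 3·1 + 7·0 + 9·4 + 9·1 + 6·1 + 8·3 = 96
E: 9·3 + 3·5 + 7·4 + 9·1 + 9·2 + 6·5 + 8·0 = 127
A: 9·4 + 3·2 + 7·5 + 9·2 + 9·5 + 6·3 + 8·5 = 198
D: 9·1 + 3·0 + 7·2 + 9·3 + 9·4 + 6·0 + 8·4 = 118
C: 9·5 + 3·4 + 7·3 + 9·0 + 9·0 + 6·4 + 8·1 = 110
B: 9·0 + 3·3 + 7·1 + 9·5 + 9·3 + 6·2 + 8·2 = 116
A has the highest Borda score (198).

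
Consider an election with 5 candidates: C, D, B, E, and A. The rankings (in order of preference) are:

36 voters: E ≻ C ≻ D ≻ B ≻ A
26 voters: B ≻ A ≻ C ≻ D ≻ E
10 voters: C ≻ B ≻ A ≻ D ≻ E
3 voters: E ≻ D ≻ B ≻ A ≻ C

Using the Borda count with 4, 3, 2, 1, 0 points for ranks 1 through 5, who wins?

C: 36·3 + 26·2 + 10·4 + 3·0 = 200
D: 36·2 + 26·1 + 10·1 + 3·3 = 117
B: 36·1 + 26·4 + 10·3 + 3·2 = 176
E: 36·4 + 26·0 + 10·0 + 3·4 = 156
A: 36·0 + 26·3 + 10·2 + 3·1 = 101
C has the highest Borda score (200).

C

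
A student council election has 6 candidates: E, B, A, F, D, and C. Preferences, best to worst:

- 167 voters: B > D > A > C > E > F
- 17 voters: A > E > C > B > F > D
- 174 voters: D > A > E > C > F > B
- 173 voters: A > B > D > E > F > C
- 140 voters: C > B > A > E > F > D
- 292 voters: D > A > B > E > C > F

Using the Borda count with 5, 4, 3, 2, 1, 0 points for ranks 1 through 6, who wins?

E: 167·1 + 17·4 + 174·3 + 173·2 + 140·2 + 292·2 = 1967
B: 167·5 + 17·2 + 174·0 + 173·4 + 140·4 + 292·3 = 2997
A: 167·3 + 17·5 + 174·4 + 173·5 + 140·3 + 292·4 = 3735
F: 167·0 + 17·1 + 174·1 + 173·1 + 140·1 + 292·0 = 504
D: 167·4 + 17·0 + 174·5 + 173·3 + 140·0 + 292·5 = 3517
C: 167·2 + 17·3 + 174·2 + 173·0 + 140·5 + 292·1 = 1725
A has the highest Borda score (3735).

A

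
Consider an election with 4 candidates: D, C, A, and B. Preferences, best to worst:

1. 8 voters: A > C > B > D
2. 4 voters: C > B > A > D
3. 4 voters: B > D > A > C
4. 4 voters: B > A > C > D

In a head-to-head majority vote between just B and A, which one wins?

B

Voters preferring B to A: 12; preferring A to B: 8.
B wins the head-to-head.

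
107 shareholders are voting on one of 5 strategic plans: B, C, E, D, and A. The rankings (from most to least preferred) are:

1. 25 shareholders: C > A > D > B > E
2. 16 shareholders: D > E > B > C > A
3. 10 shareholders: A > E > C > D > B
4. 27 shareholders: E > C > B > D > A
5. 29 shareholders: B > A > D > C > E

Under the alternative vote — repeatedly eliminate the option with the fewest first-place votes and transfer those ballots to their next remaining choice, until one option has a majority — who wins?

Round 1: B 29, C 25, E 27, D 16, A 10. Eliminate A.
Round 2: B 29, C 25, E 37, D 16. Eliminate D.
Round 3: B 29, C 25, E 53. Eliminate C.
Round 4: B 54, E 53. B has a majority.

B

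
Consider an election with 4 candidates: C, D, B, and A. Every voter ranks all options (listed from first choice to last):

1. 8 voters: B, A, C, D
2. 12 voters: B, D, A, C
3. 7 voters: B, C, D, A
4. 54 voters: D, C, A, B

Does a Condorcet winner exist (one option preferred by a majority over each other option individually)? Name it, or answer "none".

D

D vs C: 66–15 for D.
D vs B: 54–27 for D.
D vs A: 73–8 for D.
D beats every other option head-to-head.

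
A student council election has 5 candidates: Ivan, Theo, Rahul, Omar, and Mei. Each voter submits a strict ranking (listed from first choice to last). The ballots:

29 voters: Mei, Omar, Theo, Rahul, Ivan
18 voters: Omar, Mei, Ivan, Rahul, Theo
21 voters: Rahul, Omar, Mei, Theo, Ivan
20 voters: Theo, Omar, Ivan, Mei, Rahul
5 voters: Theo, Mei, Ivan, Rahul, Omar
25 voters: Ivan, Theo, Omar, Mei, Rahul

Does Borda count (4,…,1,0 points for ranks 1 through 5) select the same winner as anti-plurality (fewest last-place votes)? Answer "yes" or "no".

no

Borda — scores: Ivan 186, Theo 254, Rahul 136, Omar 332, Mei 272. Winner: Omar.
Anti-plurality — last-place votes: Ivan 50, Theo 18, Rahul 45, Omar 5, Mei 0. Winner: Mei.
The two methods disagree.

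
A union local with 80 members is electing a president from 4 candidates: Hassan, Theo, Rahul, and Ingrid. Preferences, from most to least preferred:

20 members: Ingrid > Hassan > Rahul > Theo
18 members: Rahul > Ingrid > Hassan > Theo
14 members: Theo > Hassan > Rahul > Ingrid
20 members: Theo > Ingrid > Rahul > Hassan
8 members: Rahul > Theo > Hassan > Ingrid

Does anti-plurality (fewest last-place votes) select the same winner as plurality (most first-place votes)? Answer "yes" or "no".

Anti-plurality — last-place votes: Hassan 20, Theo 38, Rahul 0, Ingrid 22. Winner: Rahul.
Plurality — first-place votes: Hassan 0, Theo 34, Rahul 26, Ingrid 20. Winner: Theo.
The two methods disagree.

no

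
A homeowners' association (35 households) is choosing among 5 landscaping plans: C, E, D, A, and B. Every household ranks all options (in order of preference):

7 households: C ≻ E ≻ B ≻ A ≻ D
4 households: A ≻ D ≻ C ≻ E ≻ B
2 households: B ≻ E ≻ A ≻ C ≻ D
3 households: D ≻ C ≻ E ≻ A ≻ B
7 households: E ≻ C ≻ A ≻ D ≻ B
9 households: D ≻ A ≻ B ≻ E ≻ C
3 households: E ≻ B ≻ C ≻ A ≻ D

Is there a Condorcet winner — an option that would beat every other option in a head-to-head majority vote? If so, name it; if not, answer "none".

E

E vs C: 21–14 for E.
E vs D: 19–16 for E.
E vs A: 22–13 for E.
E vs B: 24–11 for E.
E beats every other option head-to-head.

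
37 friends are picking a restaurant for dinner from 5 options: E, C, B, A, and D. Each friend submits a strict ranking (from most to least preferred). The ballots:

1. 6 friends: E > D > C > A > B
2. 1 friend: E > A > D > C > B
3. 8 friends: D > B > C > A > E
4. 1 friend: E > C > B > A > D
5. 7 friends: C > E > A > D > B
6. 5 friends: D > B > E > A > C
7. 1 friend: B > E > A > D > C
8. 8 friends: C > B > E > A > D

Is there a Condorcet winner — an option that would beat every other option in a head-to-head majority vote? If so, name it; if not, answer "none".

Checking pairwise contests:
C beats E 23–14.
D beats C 21–16.
C beats B 23–14.
E beats A 29–8.
E beats D 24–13.
Every option loses at least one head-to-head, so there is no Condorcet winner.

none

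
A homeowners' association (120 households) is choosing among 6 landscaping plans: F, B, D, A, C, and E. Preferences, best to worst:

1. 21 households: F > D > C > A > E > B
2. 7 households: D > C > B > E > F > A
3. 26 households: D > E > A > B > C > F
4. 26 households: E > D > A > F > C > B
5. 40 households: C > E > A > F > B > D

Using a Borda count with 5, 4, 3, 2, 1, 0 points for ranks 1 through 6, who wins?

E

F: 21·5 + 7·1 + 26·0 + 26·2 + 40·2 = 244
B: 21·0 + 7·3 + 26·2 + 26·0 + 40·1 = 113
D: 21·4 + 7·5 + 26·5 + 26·4 + 40·0 = 353
A: 21·2 + 7·0 + 26·3 + 26·3 + 40·3 = 318
C: 21·3 + 7·4 + 26·1 + 26·1 + 40·5 = 343
E: 21·1 + 7·2 + 26·4 + 26·5 + 40·4 = 429
E has the highest Borda score (429).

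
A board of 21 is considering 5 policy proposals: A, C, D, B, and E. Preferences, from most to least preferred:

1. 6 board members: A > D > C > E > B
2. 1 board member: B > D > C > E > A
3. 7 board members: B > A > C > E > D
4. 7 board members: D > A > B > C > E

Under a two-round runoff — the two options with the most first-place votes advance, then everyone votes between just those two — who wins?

Round 1 first-place votes: A 6, C 0, D 7, B 8, E 0.
B and D advance.
Runoff: B is preferred to D by 8 voters; D by 13.
D wins the runoff.

D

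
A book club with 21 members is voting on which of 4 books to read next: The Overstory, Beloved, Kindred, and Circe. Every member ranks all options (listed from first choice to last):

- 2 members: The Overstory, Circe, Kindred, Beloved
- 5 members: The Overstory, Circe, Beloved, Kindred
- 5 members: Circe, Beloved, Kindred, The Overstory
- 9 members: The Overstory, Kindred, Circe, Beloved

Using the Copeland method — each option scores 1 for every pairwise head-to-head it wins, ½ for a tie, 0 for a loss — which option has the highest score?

The Overstory: beats Beloved, Kindred, and Circe → score 3.
Beloved: loses to The Overstory, Kindred, and Circe → score 0.
Kindred: beats Beloved; loses to The Overstory and Circe → score 1.
Circe: beats Beloved and Kindred; loses to The Overstory → score 2.
The Overstory has the best pairwise record.

The Overstory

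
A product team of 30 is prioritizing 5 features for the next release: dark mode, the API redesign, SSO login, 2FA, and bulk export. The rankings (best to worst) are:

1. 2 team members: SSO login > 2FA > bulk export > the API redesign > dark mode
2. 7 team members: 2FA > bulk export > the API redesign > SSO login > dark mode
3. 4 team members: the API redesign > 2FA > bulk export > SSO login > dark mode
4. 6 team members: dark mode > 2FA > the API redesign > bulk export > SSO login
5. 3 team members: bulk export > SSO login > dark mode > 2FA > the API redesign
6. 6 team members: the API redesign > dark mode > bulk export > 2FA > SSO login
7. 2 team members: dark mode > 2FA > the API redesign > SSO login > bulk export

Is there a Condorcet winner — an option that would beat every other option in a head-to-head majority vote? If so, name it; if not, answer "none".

none

Checking pairwise contests:
the API redesign beats dark mode 19–11.
2FA beats the API redesign 20–10.
the API redesign beats SSO login 25–5.
dark mode beats 2FA 17–13.
the API redesign beats bulk export 18–12.
Every option loses at least one head-to-head, so there is no Condorcet winner.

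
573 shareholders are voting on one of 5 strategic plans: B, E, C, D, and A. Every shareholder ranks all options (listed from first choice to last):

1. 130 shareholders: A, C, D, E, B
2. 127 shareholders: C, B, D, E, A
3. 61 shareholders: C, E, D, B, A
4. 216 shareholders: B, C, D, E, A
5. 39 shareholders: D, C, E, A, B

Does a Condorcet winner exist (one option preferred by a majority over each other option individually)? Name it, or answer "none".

C vs B: 357–216 for C.
C vs E: 573–0 for C.
C vs D: 534–39 for C.
C vs A: 443–130 for C.
C beats every other option head-to-head.

C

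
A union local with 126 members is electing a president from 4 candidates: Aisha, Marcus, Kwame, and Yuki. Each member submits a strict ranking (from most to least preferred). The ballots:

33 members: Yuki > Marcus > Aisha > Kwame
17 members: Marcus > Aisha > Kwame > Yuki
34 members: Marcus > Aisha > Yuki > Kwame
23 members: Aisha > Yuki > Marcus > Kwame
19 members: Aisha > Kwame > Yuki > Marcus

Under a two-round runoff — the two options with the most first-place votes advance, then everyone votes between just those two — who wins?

Marcus

Round 1 first-place votes: Aisha 42, Marcus 51, Kwame 0, Yuki 33.
Marcus and Aisha advance.
Runoff: Marcus is preferred to Aisha by 84 voters; Aisha by 42.
Marcus wins the runoff.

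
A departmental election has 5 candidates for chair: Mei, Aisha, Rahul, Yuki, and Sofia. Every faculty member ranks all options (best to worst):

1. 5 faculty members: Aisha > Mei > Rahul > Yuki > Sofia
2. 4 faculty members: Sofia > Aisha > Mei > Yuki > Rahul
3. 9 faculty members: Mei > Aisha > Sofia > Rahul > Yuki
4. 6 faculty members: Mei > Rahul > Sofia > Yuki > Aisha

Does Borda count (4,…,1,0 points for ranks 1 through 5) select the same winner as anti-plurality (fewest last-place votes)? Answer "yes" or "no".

Borda — scores: Mei 83, Aisha 59, Rahul 37, Yuki 15, Sofia 46. Winner: Mei.
Anti-plurality — last-place votes: Mei 0, Aisha 6, Rahul 4, Yuki 9, Sofia 5. Winner: Mei.
The two methods agree.

yes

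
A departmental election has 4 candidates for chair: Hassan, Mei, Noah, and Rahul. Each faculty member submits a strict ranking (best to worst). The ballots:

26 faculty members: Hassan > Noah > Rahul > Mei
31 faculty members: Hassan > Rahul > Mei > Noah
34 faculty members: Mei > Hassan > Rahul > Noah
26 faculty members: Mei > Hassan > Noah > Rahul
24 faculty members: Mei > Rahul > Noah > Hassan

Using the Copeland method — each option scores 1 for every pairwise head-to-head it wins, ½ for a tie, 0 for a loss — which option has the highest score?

Hassan: beats Noah and Rahul; loses to Mei → score 2.
Mei: beats Hassan, Noah, and Rahul → score 3.
Noah: loses to Hassan, Mei, and Rahul → score 0.
Rahul: beats Noah; loses to Hassan and Mei → score 1.
Mei has the best pairwise record.

Mei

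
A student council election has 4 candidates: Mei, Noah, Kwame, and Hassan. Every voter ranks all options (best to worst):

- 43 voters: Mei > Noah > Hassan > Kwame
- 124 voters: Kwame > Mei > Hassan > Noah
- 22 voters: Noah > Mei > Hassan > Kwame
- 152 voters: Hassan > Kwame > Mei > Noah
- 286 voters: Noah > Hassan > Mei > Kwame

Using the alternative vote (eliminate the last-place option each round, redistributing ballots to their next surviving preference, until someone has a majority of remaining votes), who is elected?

Noah

Round 1: Mei 43, Noah 308, Kwame 124, Hassan 152. Eliminate Mei.
Round 2: Noah 351, Kwame 124, Hassan 152. Noah has a majority.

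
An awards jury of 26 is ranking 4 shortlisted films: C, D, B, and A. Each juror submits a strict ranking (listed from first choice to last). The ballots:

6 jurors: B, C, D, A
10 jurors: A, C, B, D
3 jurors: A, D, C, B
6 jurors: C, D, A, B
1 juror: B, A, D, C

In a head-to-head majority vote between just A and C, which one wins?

A

Voters preferring A to C: 14; preferring C to A: 12.
A wins the head-to-head.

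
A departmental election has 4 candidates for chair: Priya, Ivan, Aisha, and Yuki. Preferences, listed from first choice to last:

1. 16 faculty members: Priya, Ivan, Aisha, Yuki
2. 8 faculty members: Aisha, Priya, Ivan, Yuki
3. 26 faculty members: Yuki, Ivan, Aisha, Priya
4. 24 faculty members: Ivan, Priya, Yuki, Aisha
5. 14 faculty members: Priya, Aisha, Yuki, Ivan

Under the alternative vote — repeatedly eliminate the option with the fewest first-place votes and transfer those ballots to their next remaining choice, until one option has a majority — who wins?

Round 1: Priya 30, Ivan 24, Aisha 8, Yuki 26. Eliminate Aisha.
Round 2: Priya 38, Ivan 24, Yuki 26. Eliminate Ivan.
Round 3: Priya 62, Yuki 26. Priya has a majority.

Priya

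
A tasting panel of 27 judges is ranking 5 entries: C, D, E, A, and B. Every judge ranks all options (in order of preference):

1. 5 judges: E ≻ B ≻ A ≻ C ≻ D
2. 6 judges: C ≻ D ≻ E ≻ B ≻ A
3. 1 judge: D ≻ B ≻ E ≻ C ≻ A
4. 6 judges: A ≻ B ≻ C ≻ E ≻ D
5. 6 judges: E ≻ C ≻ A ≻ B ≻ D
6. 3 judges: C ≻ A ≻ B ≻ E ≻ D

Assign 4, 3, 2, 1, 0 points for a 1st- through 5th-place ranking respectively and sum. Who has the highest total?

C: 5·1 + 6·4 + 1·1 + 6·2 + 6·3 + 3·4 = 72
D: 5·0 + 6·3 + 1·4 + 6·0 + 6·0 + 3·0 = 22
E: 5·4 + 6·2 + 1·2 + 6·1 + 6·4 + 3·1 = 67
A: 5·2 + 6·0 + 1·0 + 6·4 + 6·2 + 3·3 = 55
B: 5·3 + 6·1 + 1·3 + 6·3 + 6·1 + 3·2 = 54
C has the highest Borda score (72).

C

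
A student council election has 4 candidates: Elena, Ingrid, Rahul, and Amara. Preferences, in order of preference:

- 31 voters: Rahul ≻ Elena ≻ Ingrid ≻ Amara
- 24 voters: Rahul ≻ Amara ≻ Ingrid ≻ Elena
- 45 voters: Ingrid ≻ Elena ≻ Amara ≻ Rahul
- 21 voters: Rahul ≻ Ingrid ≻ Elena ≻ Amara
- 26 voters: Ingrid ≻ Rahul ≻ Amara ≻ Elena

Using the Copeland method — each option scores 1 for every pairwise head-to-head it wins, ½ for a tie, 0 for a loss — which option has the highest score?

Rahul

Elena: beats Amara; loses to Ingrid and Rahul → score 1.
Ingrid: beats Elena and Amara; loses to Rahul → score 2.
Rahul: beats Elena, Ingrid, and Amara → score 3.
Amara: loses to Elena, Ingrid, and Rahul → score 0.
Rahul has the best pairwise record.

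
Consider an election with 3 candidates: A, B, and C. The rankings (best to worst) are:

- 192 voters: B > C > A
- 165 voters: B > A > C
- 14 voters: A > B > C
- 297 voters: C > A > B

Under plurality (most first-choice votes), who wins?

B

First-place votes: A 14, B 357, C 297.
B has the most first-place votes.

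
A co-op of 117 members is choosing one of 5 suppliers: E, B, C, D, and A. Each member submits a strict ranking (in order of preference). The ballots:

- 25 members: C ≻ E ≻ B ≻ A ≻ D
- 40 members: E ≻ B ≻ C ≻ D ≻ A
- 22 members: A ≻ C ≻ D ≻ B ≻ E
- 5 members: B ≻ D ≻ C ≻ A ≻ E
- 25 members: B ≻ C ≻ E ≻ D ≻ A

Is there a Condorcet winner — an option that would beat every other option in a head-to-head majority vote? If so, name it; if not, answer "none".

Checking pairwise contests:
C beats E 77–40.
E beats B 65–52.
B beats C 70–47.
E beats D 90–27.
E beats A 90–27.
Every option loses at least one head-to-head, so there is no Condorcet winner.

none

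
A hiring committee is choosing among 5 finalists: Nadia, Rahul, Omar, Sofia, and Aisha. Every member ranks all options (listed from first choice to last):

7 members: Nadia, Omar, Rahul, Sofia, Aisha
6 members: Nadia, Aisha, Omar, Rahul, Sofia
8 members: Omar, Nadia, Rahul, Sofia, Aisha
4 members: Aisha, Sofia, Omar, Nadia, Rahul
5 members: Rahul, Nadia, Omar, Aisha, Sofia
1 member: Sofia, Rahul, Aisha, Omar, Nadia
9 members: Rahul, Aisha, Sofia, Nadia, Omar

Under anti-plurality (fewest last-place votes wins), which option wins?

Nadia

Last-place votes: Nadia 1, Rahul 4, Omar 9, Sofia 11, Aisha 15.
Nadia is ranked last by the fewest voters, so Nadia wins.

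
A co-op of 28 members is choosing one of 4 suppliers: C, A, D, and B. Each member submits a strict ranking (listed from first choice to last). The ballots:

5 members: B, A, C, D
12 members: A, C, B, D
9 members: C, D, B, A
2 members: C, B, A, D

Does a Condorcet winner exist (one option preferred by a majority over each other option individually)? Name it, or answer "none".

Checking pairwise contests:
A beats C 17–11.
B beats A 16–12.
C beats D 28–0.
C beats B 23–5.
Every option loses at least one head-to-head, so there is no Condorcet winner.

none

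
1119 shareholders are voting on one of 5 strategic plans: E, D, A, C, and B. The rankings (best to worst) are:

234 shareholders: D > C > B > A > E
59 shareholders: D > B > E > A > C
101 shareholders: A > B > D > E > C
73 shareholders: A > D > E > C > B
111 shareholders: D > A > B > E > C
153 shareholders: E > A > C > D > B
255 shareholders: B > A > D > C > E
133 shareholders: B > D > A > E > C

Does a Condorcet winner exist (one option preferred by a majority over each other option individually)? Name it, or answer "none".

Checking pairwise contests:
D beats E 966–153.
A beats D 582–537.
B beats A 681–438.
E beats C 630–489.
D beats B 630–489.
Every option loses at least one head-to-head, so there is no Condorcet winner.

none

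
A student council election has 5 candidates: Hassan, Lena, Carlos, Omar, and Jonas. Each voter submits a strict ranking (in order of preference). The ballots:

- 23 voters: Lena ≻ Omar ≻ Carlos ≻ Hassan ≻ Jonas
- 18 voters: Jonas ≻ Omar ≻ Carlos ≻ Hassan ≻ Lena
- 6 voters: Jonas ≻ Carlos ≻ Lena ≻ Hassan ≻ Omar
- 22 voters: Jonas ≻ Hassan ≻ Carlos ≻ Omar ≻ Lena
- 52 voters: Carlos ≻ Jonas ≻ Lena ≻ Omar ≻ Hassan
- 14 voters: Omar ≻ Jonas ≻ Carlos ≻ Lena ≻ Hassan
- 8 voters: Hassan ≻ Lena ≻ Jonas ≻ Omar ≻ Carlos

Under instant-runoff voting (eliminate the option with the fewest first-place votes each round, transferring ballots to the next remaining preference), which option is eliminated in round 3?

Lena

Round 1: Hassan 8, Lena 23, Carlos 52, Omar 14, Jonas 46. Eliminate Hassan.
Round 2: Lena 31, Carlos 52, Omar 14, Jonas 46. Eliminate Omar.
Round 3: Lena 31, Carlos 52, Jonas 60. Eliminate Lena.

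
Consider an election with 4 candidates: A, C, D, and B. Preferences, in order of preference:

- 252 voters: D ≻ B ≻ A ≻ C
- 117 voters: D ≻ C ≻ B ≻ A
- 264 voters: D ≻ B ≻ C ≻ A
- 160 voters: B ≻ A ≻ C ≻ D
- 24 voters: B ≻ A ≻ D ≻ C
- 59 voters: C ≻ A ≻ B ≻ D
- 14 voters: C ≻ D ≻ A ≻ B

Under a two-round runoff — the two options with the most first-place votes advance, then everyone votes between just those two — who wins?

D

Round 1 first-place votes: A 0, C 73, D 633, B 184.
D and B advance.
Runoff: D is preferred to B by 647 voters; B by 243.
D wins the runoff.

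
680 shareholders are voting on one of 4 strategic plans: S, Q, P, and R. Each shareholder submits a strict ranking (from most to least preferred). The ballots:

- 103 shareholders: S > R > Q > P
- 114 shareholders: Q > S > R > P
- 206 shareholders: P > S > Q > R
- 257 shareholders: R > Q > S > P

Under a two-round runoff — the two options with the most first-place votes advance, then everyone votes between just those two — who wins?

Round 1 first-place votes: S 103, Q 114, P 206, R 257.
R and P advance.
Runoff: R is preferred to P by 474 voters; P by 206.
R wins the runoff.

R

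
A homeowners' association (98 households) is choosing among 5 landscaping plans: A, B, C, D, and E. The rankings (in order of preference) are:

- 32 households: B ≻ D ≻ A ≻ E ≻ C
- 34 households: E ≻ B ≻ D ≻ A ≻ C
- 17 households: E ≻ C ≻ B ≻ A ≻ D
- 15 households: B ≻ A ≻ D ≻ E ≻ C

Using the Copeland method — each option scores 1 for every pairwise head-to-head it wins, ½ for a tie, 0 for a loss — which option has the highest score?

E

A: beats C; loses to B, D, and E → score 1.
B: beats A, C, and D; loses to E → score 3.
C: loses to A, B, D, and E → score 0.
D: beats A and C; loses to B and E → score 2.
E: beats A, B, C, and D → score 4.
E has the best pairwise record.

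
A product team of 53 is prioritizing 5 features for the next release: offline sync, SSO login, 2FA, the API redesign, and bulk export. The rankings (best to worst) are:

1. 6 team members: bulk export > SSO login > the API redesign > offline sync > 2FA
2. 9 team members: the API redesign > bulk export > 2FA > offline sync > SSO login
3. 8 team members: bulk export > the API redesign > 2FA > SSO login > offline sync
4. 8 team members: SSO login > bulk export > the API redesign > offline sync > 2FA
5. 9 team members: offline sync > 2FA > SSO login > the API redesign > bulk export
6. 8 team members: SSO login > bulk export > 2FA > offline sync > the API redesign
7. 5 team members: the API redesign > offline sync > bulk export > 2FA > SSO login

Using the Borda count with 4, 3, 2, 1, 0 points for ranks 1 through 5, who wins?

offline sync: 6·1 + 9·1 + 8·0 + 8·1 + 9·4 + 8·1 + 5·3 = 82
SSO login: 6·3 + 9·0 + 8·1 + 8·4 + 9·2 + 8·4 + 5·0 = 108
2FA: 6·0 + 9·2 + 8·2 + 8·0 + 9·3 + 8·2 + 5·1 = 82
the API redesign: 6·2 + 9·4 + 8·3 + 8·2 + 9·1 + 8·0 + 5·4 = 117
bulk export: 6·4 + 9·3 + 8·4 + 8·3 + 9·0 + 8·3 + 5·2 = 141
bulk export has the highest Borda score (141).

bulk export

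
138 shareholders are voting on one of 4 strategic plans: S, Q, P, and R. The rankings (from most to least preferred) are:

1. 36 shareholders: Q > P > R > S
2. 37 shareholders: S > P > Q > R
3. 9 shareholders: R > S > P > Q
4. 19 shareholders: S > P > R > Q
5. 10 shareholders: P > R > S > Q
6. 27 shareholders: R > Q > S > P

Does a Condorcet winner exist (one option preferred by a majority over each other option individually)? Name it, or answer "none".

none

Checking pairwise contests:
R beats S 82–56.
S beats Q 75–63.
S beats P 92–46.
Q beats R 73–65.
Every option loses at least one head-to-head, so there is no Condorcet winner.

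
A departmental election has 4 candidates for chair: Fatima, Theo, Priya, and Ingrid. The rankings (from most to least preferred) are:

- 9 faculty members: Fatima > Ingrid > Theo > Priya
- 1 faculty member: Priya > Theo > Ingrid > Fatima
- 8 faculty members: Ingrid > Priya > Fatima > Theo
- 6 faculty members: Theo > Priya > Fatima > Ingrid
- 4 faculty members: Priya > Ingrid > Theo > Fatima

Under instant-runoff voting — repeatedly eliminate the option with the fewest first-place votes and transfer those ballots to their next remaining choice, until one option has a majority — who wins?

Fatima

Round 1: Fatima 9, Theo 6, Priya 5, Ingrid 8. Eliminate Priya.
Round 2: Fatima 9, Theo 7, Ingrid 12. Eliminate Theo.
Round 3: Fatima 15, Ingrid 13. Fatima has a majority.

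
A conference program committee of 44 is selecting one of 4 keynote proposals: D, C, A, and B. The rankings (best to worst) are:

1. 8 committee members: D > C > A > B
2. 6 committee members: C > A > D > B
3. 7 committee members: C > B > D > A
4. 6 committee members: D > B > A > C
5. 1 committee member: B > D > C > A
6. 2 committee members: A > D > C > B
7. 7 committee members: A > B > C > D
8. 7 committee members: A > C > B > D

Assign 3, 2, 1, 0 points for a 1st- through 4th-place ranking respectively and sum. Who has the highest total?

D: 8·3 + 6·1 + 7·1 + 6·3 + 1·2 + 2·2 + 7·0 + 7·0 = 61
C: 8·2 + 6·3 + 7·3 + 6·0 + 1·1 + 2·1 + 7·1 + 7·2 = 79
A: 8·1 + 6·2 + 7·0 + 6·1 + 1·0 + 2·3 + 7·3 + 7·3 = 74
B: 8·0 + 6·0 + 7·2 + 6·2 + 1·3 + 2·0 + 7·2 + 7·1 = 50
C has the highest Borda score (79).

C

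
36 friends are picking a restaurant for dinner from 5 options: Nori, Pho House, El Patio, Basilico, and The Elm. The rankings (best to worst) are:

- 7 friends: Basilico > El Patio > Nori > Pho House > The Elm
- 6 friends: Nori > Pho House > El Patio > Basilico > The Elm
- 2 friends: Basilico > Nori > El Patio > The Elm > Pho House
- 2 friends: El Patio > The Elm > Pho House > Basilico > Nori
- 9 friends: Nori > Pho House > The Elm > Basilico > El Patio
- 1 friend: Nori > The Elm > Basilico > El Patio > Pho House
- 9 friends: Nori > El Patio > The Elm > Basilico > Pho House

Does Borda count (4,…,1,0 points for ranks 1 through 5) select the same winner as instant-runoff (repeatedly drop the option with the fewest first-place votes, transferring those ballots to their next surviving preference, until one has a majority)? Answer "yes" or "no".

Borda — scores: Nori 120, Pho House 56, El Patio 73, Basilico 64, The Elm 47. Winner: Nori.
Instant-runoff — R1 Nori 25, Pho House 0, El Patio 2, Basilico 9, The Elm 0 (Nori winner). Winner: Nori.
The two methods agree.

yes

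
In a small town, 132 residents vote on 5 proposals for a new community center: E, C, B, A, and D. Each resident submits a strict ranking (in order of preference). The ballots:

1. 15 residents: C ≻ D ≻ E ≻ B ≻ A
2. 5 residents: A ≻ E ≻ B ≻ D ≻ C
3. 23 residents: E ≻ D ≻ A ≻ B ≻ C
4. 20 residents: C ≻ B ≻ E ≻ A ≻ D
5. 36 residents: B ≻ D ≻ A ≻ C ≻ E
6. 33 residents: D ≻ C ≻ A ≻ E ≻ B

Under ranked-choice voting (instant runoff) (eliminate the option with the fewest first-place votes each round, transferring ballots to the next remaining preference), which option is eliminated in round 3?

Round 1: E 23, C 35, B 36, A 5, D 33. Eliminate A.
Round 2: E 28, C 35, B 36, D 33. Eliminate E.
Round 3: C 35, B 41, D 56. Eliminate C.

C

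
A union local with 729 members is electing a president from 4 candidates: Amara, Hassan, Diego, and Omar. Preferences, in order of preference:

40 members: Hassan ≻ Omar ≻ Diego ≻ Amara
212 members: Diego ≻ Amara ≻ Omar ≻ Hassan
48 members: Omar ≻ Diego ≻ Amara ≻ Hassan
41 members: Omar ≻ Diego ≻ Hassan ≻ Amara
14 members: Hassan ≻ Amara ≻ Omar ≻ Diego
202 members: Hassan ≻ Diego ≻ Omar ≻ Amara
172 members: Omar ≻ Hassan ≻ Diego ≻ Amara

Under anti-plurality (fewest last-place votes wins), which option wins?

Omar

Last-place votes: Amara 455, Hassan 260, Diego 14, Omar 0.
Omar is ranked last by the fewest voters, so Omar wins.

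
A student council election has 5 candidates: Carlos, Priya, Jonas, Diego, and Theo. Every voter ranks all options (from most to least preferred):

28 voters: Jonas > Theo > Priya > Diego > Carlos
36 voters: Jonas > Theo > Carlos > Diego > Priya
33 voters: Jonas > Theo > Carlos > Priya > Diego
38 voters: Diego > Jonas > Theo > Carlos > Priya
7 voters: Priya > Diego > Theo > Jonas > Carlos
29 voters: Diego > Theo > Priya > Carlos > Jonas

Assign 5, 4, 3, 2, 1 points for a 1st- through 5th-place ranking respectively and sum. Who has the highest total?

Jonas

Carlos: 28·1 + 36·3 + 33·3 + 38·2 + 7·1 + 29·2 = 376
Priya: 28·3 + 36·1 + 33·2 + 38·1 + 7·5 + 29·3 = 346
Jonas: 28·5 + 36·5 + 33·5 + 38·4 + 7·2 + 29·1 = 680
Diego: 28·2 + 36·2 + 33·1 + 38·5 + 7·4 + 29·5 = 524
Theo: 28·4 + 36·4 + 33·4 + 38·3 + 7·3 + 29·4 = 639
Jonas has the highest Borda score (680).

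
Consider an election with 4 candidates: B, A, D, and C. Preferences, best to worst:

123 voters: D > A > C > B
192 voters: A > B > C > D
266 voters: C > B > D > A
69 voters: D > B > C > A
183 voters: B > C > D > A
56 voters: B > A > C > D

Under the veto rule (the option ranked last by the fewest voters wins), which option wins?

Last-place votes: B 123, A 518, D 248, C 0.
C is ranked last by the fewest voters, so C wins.

C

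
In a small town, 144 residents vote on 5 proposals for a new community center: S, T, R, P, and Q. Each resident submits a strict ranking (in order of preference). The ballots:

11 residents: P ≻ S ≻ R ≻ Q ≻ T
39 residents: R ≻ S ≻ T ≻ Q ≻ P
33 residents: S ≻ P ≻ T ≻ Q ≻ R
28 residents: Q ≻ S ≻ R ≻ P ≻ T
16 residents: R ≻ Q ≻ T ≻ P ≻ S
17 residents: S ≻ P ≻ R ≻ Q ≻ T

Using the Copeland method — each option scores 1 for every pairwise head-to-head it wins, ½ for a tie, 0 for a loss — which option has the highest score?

S: beats T, R, P, and Q → score 4.
T: ties Q; loses to S, R, and P → score 0.5.
R: beats T, P, and Q; loses to S → score 3.
P: beats T; loses to S, R, and Q → score 1.
Q: beats P; ties T; loses to S and R → score 1.5.
S has the best pairwise record.

S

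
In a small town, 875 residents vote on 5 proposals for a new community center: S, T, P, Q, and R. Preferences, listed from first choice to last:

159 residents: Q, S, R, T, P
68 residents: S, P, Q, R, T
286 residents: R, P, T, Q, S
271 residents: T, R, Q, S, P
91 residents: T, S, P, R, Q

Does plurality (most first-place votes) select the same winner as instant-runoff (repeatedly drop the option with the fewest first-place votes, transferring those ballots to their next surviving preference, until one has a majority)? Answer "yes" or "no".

Plurality — first-place votes: S 68, T 362, P 0, Q 159, R 286. Winner: T.
Instant-runoff — R1 S 68, T 362, P 0, Q 159, R 286 (P out); R2 S 68, T 362, Q 159, R 286 (S out); R3 T 362, Q 227, R 286 (Q out); R4 T 362, R 513 (R winner). Winner: R.
The two methods disagree.

no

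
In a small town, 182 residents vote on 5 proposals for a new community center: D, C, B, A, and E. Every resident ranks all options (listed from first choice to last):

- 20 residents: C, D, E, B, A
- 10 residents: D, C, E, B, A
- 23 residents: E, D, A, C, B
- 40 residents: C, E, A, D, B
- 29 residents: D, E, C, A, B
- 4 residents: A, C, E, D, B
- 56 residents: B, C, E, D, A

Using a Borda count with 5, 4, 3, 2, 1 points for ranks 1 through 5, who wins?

C

D: 20·4 + 10·5 + 23·4 + 40·2 + 29·5 + 4·2 + 56·2 = 567
C: 20·5 + 10·4 + 23·2 + 40·5 + 29·3 + 4·4 + 56·4 = 713
B: 20·2 + 10·2 + 23·1 + 40·1 + 29·1 + 4·1 + 56·5 = 436
A: 20·1 + 10·1 + 23·3 + 40·3 + 29·2 + 4·5 + 56·1 = 353
E: 20·3 + 10·3 + 23·5 + 40·4 + 29·4 + 4·3 + 56·3 = 661
C has the highest Borda score (713).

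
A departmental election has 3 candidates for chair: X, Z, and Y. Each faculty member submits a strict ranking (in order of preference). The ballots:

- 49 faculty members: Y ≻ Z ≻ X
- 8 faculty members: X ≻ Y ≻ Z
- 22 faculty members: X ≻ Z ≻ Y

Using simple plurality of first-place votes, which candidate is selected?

Y

First-place votes: X 30, Z 0, Y 49.
Y has the most first-place votes.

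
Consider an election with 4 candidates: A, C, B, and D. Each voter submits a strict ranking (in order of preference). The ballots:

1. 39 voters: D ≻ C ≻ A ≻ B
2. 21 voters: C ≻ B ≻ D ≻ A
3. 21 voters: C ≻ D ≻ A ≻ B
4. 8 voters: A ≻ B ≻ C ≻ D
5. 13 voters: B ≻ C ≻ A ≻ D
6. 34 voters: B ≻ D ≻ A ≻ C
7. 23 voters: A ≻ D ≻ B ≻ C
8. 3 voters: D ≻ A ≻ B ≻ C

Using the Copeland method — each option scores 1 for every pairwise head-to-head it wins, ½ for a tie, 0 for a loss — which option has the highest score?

A: beats B; loses to C and D → score 1.
C: beats A; ties B; loses to D → score 1.5.
B: ties C; loses to A and D → score 0.5.
D: beats A, C, and B → score 3.
D has the best pairwise record.

D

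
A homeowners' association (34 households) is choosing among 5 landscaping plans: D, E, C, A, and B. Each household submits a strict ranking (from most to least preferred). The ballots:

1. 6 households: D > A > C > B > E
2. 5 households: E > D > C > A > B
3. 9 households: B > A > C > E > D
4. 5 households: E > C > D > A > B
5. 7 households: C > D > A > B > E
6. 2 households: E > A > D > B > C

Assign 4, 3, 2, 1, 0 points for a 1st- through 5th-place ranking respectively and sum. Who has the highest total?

C

D: 6·4 + 5·3 + 9·0 + 5·2 + 7·3 + 2·2 = 74
E: 6·0 + 5·4 + 9·1 + 5·4 + 7·0 + 2·4 = 57
C: 6·2 + 5·2 + 9·2 + 5·3 + 7·4 + 2·0 = 83
A: 6·3 + 5·1 + 9·3 + 5·1 + 7·2 + 2·3 = 75
B: 6·1 + 5·0 + 9·4 + 5·0 + 7·1 + 2·1 = 51
C has the highest Borda score (83).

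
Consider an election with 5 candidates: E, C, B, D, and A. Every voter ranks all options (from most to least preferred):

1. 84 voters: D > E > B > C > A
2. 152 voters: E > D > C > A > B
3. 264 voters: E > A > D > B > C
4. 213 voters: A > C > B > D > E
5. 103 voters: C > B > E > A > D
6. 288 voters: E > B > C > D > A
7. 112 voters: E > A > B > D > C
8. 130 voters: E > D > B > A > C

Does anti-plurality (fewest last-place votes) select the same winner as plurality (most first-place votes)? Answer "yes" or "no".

Anti-plurality — last-place votes: E 213, C 506, B 152, D 103, A 372. Winner: D.
Plurality — first-place votes: E 946, C 103, B 0, D 84, A 213. Winner: E.
The two methods disagree.

no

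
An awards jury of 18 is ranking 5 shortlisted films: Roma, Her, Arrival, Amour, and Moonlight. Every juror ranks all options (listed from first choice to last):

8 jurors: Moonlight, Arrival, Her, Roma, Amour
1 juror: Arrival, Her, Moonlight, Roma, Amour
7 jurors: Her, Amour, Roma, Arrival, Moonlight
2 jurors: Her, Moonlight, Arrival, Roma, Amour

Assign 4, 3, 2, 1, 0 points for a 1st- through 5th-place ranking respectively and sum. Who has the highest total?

Roma: 8·1 + 1·1 + 7·2 + 2·1 = 25
Her: 8·2 + 1·3 + 7·4 + 2·4 = 55
Arrival: 8·3 + 1·4 + 7·1 + 2·2 = 39
Amour: 8·0 + 1·0 + 7·3 + 2·0 = 21
Moonlight: 8·4 + 1·2 + 7·0 + 2·3 = 40
Her has the highest Borda score (55).

Her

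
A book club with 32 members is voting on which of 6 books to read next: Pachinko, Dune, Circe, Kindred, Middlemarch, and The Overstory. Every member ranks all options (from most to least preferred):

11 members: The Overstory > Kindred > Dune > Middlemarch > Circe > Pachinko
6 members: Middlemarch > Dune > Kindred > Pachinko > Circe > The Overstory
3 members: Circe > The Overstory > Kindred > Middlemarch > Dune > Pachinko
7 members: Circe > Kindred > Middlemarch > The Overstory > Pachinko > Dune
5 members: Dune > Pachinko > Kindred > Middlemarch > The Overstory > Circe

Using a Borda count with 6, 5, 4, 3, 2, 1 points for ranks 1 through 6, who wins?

Kindred

Pachinko: 11·1 + 6·3 + 3·1 + 7·2 + 5·5 = 71
Dune: 11·4 + 6·5 + 3·2 + 7·1 + 5·6 = 117
Circe: 11·2 + 6·2 + 3·6 + 7·6 + 5·1 = 99
Kindred: 11·5 + 6·4 + 3·4 + 7·5 + 5·4 = 146
Middlemarch: 11·3 + 6·6 + 3·3 + 7·4 + 5·3 = 121
The Overstory: 11·6 + 6·1 + 3·5 + 7·3 + 5·2 = 118
Kindred has the highest Borda score (146).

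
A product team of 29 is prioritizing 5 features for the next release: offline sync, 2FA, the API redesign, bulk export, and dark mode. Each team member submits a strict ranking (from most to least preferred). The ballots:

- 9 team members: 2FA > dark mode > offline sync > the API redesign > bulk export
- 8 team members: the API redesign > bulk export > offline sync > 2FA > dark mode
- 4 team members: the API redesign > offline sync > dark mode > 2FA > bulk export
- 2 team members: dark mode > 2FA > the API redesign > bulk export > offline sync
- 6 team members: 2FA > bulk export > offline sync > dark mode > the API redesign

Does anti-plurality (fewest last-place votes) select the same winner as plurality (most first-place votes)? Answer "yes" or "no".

yes

Anti-plurality — last-place votes: offline sync 2, 2FA 0, the API redesign 6, bulk export 13, dark mode 8. Winner: 2FA.
Plurality — first-place votes: offline sync 0, 2FA 15, the API redesign 12, bulk export 0, dark mode 2. Winner: 2FA.
The two methods agree.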